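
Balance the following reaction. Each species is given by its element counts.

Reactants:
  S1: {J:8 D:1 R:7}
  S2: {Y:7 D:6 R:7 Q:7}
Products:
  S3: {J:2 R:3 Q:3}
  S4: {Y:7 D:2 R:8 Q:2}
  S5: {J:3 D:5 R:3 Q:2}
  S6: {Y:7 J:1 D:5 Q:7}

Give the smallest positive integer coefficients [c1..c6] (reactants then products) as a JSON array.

Y: 2·0+4·7 = 28 | 3·0+3·7+3·0+1·7 = 28
J: 2·8+4·0 = 16 | 3·2+3·0+3·3+1·1 = 16
D: 2·1+4·6 = 26 | 3·0+3·2+3·5+1·5 = 26
R: 2·7+4·7 = 42 | 3·3+3·8+3·3+1·0 = 42
Q: 2·0+4·7 = 28 | 3·3+3·2+3·2+1·7 = 28
gcd(2,4,3,3,3,1) = 1

Coefficients: [2, 4, 3, 3, 3, 1]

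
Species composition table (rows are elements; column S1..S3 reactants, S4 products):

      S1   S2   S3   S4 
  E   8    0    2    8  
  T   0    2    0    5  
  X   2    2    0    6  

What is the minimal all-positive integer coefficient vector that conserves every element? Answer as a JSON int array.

Coefficients: [1, 5, 4, 2]

E: 1·8+5·0+4·2 = 16 | 2·8 = 16
T: 1·0+5·2+4·0 = 10 | 2·5 = 10
X: 1·2+5·2+4·0 = 12 | 2·6 = 12
gcd(1,5,4,2) = 1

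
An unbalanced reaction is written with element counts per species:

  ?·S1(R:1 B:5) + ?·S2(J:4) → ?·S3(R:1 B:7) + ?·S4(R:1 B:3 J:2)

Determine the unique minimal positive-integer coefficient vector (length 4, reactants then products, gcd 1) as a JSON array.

Coefficients: [4, 1, 2, 2]

R: 4·1+1·0 = 4 | 2·1+2·1 = 4
B: 4·5+1·0 = 20 | 2·7+2·3 = 20
J: 4·0+1·4 = 4 | 2·0+2·2 = 4
gcd(4,1,2,2) = 1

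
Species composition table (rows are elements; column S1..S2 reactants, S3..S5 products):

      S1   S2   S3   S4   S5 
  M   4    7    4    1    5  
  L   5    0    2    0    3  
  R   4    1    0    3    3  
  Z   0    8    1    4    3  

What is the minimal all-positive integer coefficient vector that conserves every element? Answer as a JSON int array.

M: 5·4+4·7 = 48 | 5·4+3·1+5·5 = 48
L: 5·5+4·0 = 25 | 5·2+3·0+5·3 = 25
R: 5·4+4·1 = 24 | 5·0+3·3+5·3 = 24
Z: 5·0+4·8 = 32 | 5·1+3·4+5·3 = 32
gcd(5,4,5,3,5) = 1

Coefficients: [5, 4, 5, 3, 5]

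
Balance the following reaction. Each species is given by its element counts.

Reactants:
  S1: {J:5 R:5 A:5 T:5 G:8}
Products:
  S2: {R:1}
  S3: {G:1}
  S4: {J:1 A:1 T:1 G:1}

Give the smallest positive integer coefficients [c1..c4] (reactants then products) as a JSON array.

Coefficients: [1, 5, 3, 5]

J: 1·5 = 5 | 5·0+3·0+5·1 = 5
R: 1·5 = 5 | 5·1+3·0+5·0 = 5
A: 1·5 = 5 | 5·0+3·0+5·1 = 5
T: 1·5 = 5 | 5·0+3·0+5·1 = 5
G: 1·8 = 8 | 5·0+3·1+5·1 = 8
gcd(1,5,3,5) = 1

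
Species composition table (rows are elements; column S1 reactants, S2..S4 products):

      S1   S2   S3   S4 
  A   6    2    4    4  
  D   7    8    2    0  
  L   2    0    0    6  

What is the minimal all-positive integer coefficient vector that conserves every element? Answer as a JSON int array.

A: 6·6 = 36 | 4·2+5·4+2·4 = 36
D: 6·7 = 42 | 4·8+5·2+2·0 = 42
L: 6·2 = 12 | 4·0+5·0+2·6 = 12
gcd(6,4,5,2) = 1

Coefficients: [6, 4, 5, 2]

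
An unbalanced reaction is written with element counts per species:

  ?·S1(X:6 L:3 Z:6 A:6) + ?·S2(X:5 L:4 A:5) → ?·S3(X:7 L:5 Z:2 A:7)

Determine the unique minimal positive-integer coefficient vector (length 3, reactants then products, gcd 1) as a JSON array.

X: 1·6+3·5 = 21 | 3·7 = 21
L: 1·3+3·4 = 15 | 3·5 = 15
Z: 1·6+3·0 = 6 | 3·2 = 6
A: 1·6+3·5 = 21 | 3·7 = 21
gcd(1,3,3) = 1

Coefficients: [1, 3, 3]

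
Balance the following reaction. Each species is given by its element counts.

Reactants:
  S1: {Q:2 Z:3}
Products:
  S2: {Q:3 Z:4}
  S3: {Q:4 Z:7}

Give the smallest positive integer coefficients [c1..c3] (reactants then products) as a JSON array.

Q: 5·2 = 10 | 2·3+1·4 = 10
Z: 5·3 = 15 | 2·4+1·7 = 15
gcd(5,2,1) = 1

Coefficients: [5, 2, 1]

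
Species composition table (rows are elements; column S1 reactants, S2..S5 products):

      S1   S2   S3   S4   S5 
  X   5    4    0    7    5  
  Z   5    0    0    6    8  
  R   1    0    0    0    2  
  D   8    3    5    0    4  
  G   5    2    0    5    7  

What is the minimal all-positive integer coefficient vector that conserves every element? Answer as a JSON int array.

X: 6·5 = 30 | 2·4+6·0+1·7+3·5 = 30
Z: 6·5 = 30 | 2·0+6·0+1·6+3·8 = 30
R: 6·1 = 6 | 2·0+6·0+1·0+3·2 = 6
D: 6·8 = 48 | 2·3+6·5+1·0+3·4 = 48
G: 6·5 = 30 | 2·2+6·0+1·5+3·7 = 30
gcd(6,2,6,1,3) = 1

Coefficients: [6, 2, 6, 1, 3]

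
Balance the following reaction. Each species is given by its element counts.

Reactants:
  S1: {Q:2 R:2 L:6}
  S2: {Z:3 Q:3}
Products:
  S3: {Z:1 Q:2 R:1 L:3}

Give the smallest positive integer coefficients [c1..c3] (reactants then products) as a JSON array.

Z: 3·0+2·3 = 6 | 6·1 = 6
Q: 3·2+2·3 = 12 | 6·2 = 12
R: 3·2+2·0 = 6 | 6·1 = 6
L: 3·6+2·0 = 18 | 6·3 = 18
gcd(3,2,6) = 1

Coefficients: [3, 2, 6]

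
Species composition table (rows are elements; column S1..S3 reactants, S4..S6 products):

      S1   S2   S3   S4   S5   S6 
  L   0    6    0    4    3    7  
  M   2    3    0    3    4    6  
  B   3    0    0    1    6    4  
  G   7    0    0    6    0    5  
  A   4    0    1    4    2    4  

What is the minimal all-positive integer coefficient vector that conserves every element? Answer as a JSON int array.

L: 5·0+5·6+6·0 = 30 | 5·4+1·3+1·7 = 30
M: 5·2+5·3+6·0 = 25 | 5·3+1·4+1·6 = 25
B: 5·3+5·0+6·0 = 15 | 5·1+1·6+1·4 = 15
G: 5·7+5·0+6·0 = 35 | 5·6+1·0+1·5 = 35
A: 5·4+5·0+6·1 = 26 | 5·4+1·2+1·4 = 26
gcd(5,5,6,5,1,1) = 1

Coefficients: [5, 5, 6, 5, 1, 1]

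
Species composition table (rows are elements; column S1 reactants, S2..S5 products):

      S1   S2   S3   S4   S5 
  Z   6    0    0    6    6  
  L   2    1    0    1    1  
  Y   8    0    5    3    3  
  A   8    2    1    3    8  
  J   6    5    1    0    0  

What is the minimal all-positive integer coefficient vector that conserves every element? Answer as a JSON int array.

Coefficients: [5, 5, 5, 3, 2]

Z: 5·6 = 30 | 5·0+5·0+3·6+2·6 = 30
L: 5·2 = 10 | 5·1+5·0+3·1+2·1 = 10
Y: 5·8 = 40 | 5·0+5·5+3·3+2·3 = 40
A: 5·8 = 40 | 5·2+5·1+3·3+2·8 = 40
J: 5·6 = 30 | 5·5+5·1+3·0+2·0 = 30
gcd(5,5,5,3,2) = 1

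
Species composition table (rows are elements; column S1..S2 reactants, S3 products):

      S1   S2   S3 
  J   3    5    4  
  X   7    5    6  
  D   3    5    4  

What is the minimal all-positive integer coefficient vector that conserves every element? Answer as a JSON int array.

Coefficients: [1, 1, 2]

J: 1·3+1·5 = 8 | 2·4 = 8
X: 1·7+1·5 = 12 | 2·6 = 12
D: 1·3+1·5 = 8 | 2·4 = 8
gcd(1,1,2) = 1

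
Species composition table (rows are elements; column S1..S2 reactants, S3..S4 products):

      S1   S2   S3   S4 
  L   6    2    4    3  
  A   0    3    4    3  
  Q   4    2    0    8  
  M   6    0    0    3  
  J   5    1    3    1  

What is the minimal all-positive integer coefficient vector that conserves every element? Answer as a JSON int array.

L: 1·6+6·2 = 18 | 3·4+2·3 = 18
A: 1·0+6·3 = 18 | 3·4+2·3 = 18
Q: 1·4+6·2 = 16 | 3·0+2·8 = 16
M: 1·6+6·0 = 6 | 3·0+2·3 = 6
J: 1·5+6·1 = 11 | 3·3+2·1 = 11
gcd(1,6,3,2) = 1

Coefficients: [1, 6, 3, 2]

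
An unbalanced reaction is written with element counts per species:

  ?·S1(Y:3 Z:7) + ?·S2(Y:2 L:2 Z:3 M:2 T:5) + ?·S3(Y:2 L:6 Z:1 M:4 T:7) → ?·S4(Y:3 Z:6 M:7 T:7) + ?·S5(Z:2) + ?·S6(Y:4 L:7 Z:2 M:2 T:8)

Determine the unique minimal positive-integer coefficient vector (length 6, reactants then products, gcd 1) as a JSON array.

Y: 2·3+5·2+3·2 = 22 | 2·3+6·0+4·4 = 22
L: 2·0+5·2+3·6 = 28 | 2·0+6·0+4·7 = 28
Z: 2·7+5·3+3·1 = 32 | 2·6+6·2+4·2 = 32
M: 2·0+5·2+3·4 = 22 | 2·7+6·0+4·2 = 22
T: 2·0+5·5+3·7 = 46 | 2·7+6·0+4·8 = 46
gcd(2,5,3,2,6,4) = 1

Coefficients: [2, 5, 3, 2, 6, 4]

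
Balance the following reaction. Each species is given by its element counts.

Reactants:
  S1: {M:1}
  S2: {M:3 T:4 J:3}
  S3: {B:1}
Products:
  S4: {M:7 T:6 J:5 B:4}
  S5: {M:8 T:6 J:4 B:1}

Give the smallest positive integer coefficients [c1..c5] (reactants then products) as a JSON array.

M: 6·1+3·3+5·0 = 15 | 1·7+1·8 = 15
T: 6·0+3·4+5·0 = 12 | 1·6+1·6 = 12
J: 6·0+3·3+5·0 = 9 | 1·5+1·4 = 9
B: 6·0+3·0+5·1 = 5 | 1·4+1·1 = 5
gcd(6,3,5,1,1) = 1

Coefficients: [6, 3, 5, 1, 1]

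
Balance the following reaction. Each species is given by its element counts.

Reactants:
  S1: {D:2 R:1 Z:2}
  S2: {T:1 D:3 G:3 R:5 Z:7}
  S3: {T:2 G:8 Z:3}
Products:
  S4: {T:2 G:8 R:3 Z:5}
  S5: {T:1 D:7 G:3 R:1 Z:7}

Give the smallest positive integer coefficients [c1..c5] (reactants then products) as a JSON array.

Coefficients: [2, 1, 2, 2, 1]

T: 2·0+1·1+2·2 = 5 | 2·2+1·1 = 5
D: 2·2+1·3+2·0 = 7 | 2·0+1·7 = 7
G: 2·0+1·3+2·8 = 19 | 2·8+1·3 = 19
R: 2·1+1·5+2·0 = 7 | 2·3+1·1 = 7
Z: 2·2+1·7+2·3 = 17 | 2·5+1·7 = 17
gcd(2,1,2,2,1) = 1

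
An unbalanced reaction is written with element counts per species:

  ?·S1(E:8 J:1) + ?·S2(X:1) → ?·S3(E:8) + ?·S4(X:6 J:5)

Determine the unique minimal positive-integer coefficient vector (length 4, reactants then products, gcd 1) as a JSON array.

E: 5·8+6·0 = 40 | 5·8+1·0 = 40
X: 5·0+6·1 = 6 | 5·0+1·6 = 6
J: 5·1+6·0 = 5 | 5·0+1·5 = 5
gcd(5,6,5,1) = 1

Coefficients: [5, 6, 5, 1]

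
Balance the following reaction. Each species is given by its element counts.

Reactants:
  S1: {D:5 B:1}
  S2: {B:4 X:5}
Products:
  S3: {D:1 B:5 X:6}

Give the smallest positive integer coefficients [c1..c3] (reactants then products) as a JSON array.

D: 1·5+6·0 = 5 | 5·1 = 5
B: 1·1+6·4 = 25 | 5·5 = 25
X: 1·0+6·5 = 30 | 5·6 = 30
gcd(1,6,5) = 1

Coefficients: [1, 6, 5]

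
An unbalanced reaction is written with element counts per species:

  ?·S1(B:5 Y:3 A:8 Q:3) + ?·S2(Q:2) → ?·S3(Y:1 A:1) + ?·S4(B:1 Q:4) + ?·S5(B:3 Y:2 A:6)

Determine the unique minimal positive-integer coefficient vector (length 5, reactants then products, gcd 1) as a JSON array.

Coefficients: [4, 4, 2, 5, 5]

B: 4·5+4·0 = 20 | 2·0+5·1+5·3 = 20
Y: 4·3+4·0 = 12 | 2·1+5·0+5·2 = 12
A: 4·8+4·0 = 32 | 2·1+5·0+5·6 = 32
Q: 4·3+4·2 = 20 | 2·0+5·4+5·0 = 20
gcd(4,4,2,5,5) = 1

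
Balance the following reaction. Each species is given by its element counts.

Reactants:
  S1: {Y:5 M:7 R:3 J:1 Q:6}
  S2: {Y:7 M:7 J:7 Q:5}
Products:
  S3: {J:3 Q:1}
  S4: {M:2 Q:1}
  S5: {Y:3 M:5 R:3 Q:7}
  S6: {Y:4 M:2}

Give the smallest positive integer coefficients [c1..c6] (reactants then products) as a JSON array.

Coefficients: [1, 2, 5, 4, 1, 4]

Y: 1·5+2·7 = 19 | 5·0+4·0+1·3+4·4 = 19
M: 1·7+2·7 = 21 | 5·0+4·2+1·5+4·2 = 21
R: 1·3+2·0 = 3 | 5·0+4·0+1·3+4·0 = 3
J: 1·1+2·7 = 15 | 5·3+4·0+1·0+4·0 = 15
Q: 1·6+2·5 = 16 | 5·1+4·1+1·7+4·0 = 16
gcd(1,2,5,4,1,4) = 1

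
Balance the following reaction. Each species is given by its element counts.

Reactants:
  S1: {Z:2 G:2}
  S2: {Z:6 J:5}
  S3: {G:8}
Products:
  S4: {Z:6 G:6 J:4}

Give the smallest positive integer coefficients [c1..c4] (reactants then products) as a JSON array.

Coefficients: [3, 4, 3, 5]

Z: 3·2+4·6+3·0 = 30 | 5·6 = 30
G: 3·2+4·0+3·8 = 30 | 5·6 = 30
J: 3·0+4·5+3·0 = 20 | 5·4 = 20
gcd(3,4,3,5) = 1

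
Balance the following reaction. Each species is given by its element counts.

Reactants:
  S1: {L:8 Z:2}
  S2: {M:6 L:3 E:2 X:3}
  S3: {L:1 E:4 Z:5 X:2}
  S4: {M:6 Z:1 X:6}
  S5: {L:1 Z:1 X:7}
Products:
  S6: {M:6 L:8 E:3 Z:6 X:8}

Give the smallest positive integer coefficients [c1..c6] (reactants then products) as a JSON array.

M: 5·0+1·6+4·0+5·6+1·0 = 36 | 6·6 = 36
L: 5·8+1·3+4·1+5·0+1·1 = 48 | 6·8 = 48
E: 5·0+1·2+4·4+5·0+1·0 = 18 | 6·3 = 18
Z: 5·2+1·0+4·5+5·1+1·1 = 36 | 6·6 = 36
X: 5·0+1·3+4·2+5·6+1·7 = 48 | 6·8 = 48
gcd(5,1,4,5,1,6) = 1

Coefficients: [5, 1, 4, 5, 1, 6]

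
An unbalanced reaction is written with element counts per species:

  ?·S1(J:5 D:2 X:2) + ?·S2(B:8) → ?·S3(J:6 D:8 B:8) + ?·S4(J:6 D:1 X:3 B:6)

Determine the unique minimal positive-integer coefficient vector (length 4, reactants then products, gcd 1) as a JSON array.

J: 6·5+4·0 = 30 | 1·6+4·6 = 30
D: 6·2+4·0 = 12 | 1·8+4·1 = 12
X: 6·2+4·0 = 12 | 1·0+4·3 = 12
B: 6·0+4·8 = 32 | 1·8+4·6 = 32
gcd(6,4,1,4) = 1

Coefficients: [6, 4, 1, 4]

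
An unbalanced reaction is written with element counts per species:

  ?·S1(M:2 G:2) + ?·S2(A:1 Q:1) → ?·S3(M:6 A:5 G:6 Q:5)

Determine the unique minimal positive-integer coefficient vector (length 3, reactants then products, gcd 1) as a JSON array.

M: 3·2+5·0 = 6 | 1·6 = 6
A: 3·0+5·1 = 5 | 1·5 = 5
G: 3·2+5·0 = 6 | 1·6 = 6
Q: 3·0+5·1 = 5 | 1·5 = 5
gcd(3,5,1) = 1

Coefficients: [3, 5, 1]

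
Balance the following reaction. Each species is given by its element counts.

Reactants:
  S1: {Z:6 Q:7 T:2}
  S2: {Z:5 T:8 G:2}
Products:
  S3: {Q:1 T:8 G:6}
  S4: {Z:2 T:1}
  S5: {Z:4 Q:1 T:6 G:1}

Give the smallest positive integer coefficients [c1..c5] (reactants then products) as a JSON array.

Coefficients: [1, 6, 1, 6, 6]

Z: 1·6+6·5 = 36 | 1·0+6·2+6·4 = 36
Q: 1·7+6·0 = 7 | 1·1+6·0+6·1 = 7
T: 1·2+6·8 = 50 | 1·8+6·1+6·6 = 50
G: 1·0+6·2 = 12 | 1·6+6·0+6·1 = 12
gcd(1,6,1,6,6) = 1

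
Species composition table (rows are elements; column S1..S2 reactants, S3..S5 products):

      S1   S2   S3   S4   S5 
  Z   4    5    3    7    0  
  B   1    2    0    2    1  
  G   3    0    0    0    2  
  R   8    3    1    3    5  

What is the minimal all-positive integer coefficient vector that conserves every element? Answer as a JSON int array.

Z: 4·4+4·5 = 36 | 5·3+3·7+6·0 = 36
B: 4·1+4·2 = 12 | 5·0+3·2+6·1 = 12
G: 4·3+4·0 = 12 | 5·0+3·0+6·2 = 12
R: 4·8+4·3 = 44 | 5·1+3·3+6·5 = 44
gcd(4,4,5,3,6) = 1

Coefficients: [4, 4, 5, 3, 6]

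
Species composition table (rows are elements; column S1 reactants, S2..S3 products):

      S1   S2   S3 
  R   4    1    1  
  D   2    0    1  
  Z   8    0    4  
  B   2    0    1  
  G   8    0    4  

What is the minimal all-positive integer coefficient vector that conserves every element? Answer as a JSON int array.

R: 1·4 = 4 | 2·1+2·1 = 4
D: 1·2 = 2 | 2·0+2·1 = 2
Z: 1·8 = 8 | 2·0+2·4 = 8
B: 1·2 = 2 | 2·0+2·1 = 2
G: 1·8 = 8 | 2·0+2·4 = 8
gcd(1,2,2) = 1

Coefficients: [1, 2, 2]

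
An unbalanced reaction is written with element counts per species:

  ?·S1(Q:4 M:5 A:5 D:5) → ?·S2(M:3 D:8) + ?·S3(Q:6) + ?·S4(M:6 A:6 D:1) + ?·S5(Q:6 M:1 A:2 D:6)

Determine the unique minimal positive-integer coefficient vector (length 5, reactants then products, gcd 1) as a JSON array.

Coefficients: [6, 1, 1, 4, 3]

Q: 6·4 = 24 | 1·0+1·6+4·0+3·6 = 24
M: 6·5 = 30 | 1·3+1·0+4·6+3·1 = 30
A: 6·5 = 30 | 1·0+1·0+4·6+3·2 = 30
D: 6·5 = 30 | 1·8+1·0+4·1+3·6 = 30
gcd(6,1,1,4,3) = 1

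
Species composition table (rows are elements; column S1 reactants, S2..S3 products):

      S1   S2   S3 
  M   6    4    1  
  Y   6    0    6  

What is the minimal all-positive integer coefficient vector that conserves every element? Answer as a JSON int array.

Coefficients: [4, 5, 4]

M: 4·6 = 24 | 5·4+4·1 = 24
Y: 4·6 = 24 | 5·0+4·6 = 24
gcd(4,5,4) = 1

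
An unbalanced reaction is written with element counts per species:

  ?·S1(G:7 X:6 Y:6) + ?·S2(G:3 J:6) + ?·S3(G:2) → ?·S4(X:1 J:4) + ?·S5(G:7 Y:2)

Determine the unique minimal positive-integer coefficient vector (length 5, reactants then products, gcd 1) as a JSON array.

Coefficients: [1, 4, 1, 6, 3]

G: 1·7+4·3+1·2 = 21 | 6·0+3·7 = 21
X: 1·6+4·0+1·0 = 6 | 6·1+3·0 = 6
Y: 1·6+4·0+1·0 = 6 | 6·0+3·2 = 6
J: 1·0+4·6+1·0 = 24 | 6·4+3·0 = 24
gcd(1,4,1,6,3) = 1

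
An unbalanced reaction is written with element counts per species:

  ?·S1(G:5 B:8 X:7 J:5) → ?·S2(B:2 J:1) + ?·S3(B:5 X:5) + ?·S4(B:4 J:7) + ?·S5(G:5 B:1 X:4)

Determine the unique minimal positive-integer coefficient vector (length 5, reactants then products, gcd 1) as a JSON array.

G: 5·5 = 25 | 4·0+3·0+3·0+5·5 = 25
B: 5·8 = 40 | 4·2+3·5+3·4+5·1 = 40
X: 5·7 = 35 | 4·0+3·5+3·0+5·4 = 35
J: 5·5 = 25 | 4·1+3·0+3·7+5·0 = 25
gcd(5,4,3,3,5) = 1

Coefficients: [5, 4, 3, 3, 5]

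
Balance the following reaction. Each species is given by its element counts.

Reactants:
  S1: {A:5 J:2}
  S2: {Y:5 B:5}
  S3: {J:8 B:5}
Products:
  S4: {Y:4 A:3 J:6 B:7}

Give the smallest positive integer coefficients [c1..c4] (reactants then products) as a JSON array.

Coefficients: [3, 4, 3, 5]

Y: 3·0+4·5+3·0 = 20 | 5·4 = 20
A: 3·5+4·0+3·0 = 15 | 5·3 = 15
J: 3·2+4·0+3·8 = 30 | 5·6 = 30
B: 3·0+4·5+3·5 = 35 | 5·7 = 35
gcd(3,4,3,5) = 1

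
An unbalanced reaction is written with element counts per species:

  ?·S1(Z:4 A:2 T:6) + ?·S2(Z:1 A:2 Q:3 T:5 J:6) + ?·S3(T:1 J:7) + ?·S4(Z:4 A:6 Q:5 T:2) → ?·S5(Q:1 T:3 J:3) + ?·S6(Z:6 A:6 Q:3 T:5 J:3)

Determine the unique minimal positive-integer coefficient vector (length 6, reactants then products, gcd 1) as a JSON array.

Z: 4·4+2·1+3·0+3·4 = 30 | 6·0+5·6 = 30
A: 4·2+2·2+3·0+3·6 = 30 | 6·0+5·6 = 30
Q: 4·0+2·3+3·0+3·5 = 21 | 6·1+5·3 = 21
T: 4·6+2·5+3·1+3·2 = 43 | 6·3+5·5 = 43
J: 4·0+2·6+3·7+3·0 = 33 | 6·3+5·3 = 33
gcd(4,2,3,3,6,5) = 1

Coefficients: [4, 2, 3, 3, 6, 5]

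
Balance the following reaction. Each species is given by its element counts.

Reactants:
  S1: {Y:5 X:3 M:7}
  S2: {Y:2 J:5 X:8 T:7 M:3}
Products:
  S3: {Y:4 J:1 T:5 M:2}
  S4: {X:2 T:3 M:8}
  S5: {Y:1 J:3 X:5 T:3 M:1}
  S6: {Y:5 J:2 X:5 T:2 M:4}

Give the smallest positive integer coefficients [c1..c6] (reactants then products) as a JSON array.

Coefficients: [3, 5, 1, 2, 6, 3]

Y: 3·5+5·2 = 25 | 1·4+2·0+6·1+3·5 = 25
J: 3·0+5·5 = 25 | 1·1+2·0+6·3+3·2 = 25
X: 3·3+5·8 = 49 | 1·0+2·2+6·5+3·5 = 49
T: 3·0+5·7 = 35 | 1·5+2·3+6·3+3·2 = 35
M: 3·7+5·3 = 36 | 1·2+2·8+6·1+3·4 = 36
gcd(3,5,1,2,6,3) = 1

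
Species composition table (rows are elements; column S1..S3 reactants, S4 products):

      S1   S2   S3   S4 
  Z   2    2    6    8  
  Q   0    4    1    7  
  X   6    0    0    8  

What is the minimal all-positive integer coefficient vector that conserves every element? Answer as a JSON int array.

Coefficients: [4, 5, 1, 3]

Z: 4·2+5·2+1·6 = 24 | 3·8 = 24
Q: 4·0+5·4+1·1 = 21 | 3·7 = 21
X: 4·6+5·0+1·0 = 24 | 3·8 = 24
gcd(4,5,1,3) = 1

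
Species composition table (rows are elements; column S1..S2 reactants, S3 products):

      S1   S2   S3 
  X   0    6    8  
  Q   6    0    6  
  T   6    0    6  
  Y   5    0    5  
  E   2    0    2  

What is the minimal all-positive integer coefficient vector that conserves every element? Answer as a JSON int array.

Coefficients: [3, 4, 3]

X: 3·0+4·6 = 24 | 3·8 = 24
Q: 3·6+4·0 = 18 | 3·6 = 18
T: 3·6+4·0 = 18 | 3·6 = 18
Y: 3·5+4·0 = 15 | 3·5 = 15
E: 3·2+4·0 = 6 | 3·2 = 6
gcd(3,4,3) = 1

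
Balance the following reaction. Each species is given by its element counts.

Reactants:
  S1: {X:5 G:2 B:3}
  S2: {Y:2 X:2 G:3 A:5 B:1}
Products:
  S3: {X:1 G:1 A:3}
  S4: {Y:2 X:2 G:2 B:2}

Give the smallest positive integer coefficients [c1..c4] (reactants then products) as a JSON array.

Coefficients: [1, 3, 5, 3]

Y: 1·0+3·2 = 6 | 5·0+3·2 = 6
X: 1·5+3·2 = 11 | 5·1+3·2 = 11
G: 1·2+3·3 = 11 | 5·1+3·2 = 11
A: 1·0+3·5 = 15 | 5·3+3·0 = 15
B: 1·3+3·1 = 6 | 5·0+3·2 = 6
gcd(1,3,5,3) = 1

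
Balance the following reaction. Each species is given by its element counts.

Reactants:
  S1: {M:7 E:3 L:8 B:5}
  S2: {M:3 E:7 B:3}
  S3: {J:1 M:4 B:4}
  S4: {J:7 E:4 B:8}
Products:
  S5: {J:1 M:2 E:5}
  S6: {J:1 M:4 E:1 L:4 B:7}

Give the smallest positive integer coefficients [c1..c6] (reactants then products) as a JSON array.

Coefficients: [2, 2, 1, 1, 4, 4]

J: 2·0+2·0+1·1+1·7 = 8 | 4·1+4·1 = 8
M: 2·7+2·3+1·4+1·0 = 24 | 4·2+4·4 = 24
E: 2·3+2·7+1·0+1·4 = 24 | 4·5+4·1 = 24
L: 2·8+2·0+1·0+1·0 = 16 | 4·0+4·4 = 16
B: 2·5+2·3+1·4+1·8 = 28 | 4·0+4·7 = 28
gcd(2,2,1,1,4,4) = 1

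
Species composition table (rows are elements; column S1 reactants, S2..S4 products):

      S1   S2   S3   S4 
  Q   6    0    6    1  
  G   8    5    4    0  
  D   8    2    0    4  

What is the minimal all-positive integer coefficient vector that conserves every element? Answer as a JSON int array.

Q: 4·6 = 24 | 4·0+3·6+6·1 = 24
G: 4·8 = 32 | 4·5+3·4+6·0 = 32
D: 4·8 = 32 | 4·2+3·0+6·4 = 32
gcd(4,4,3,6) = 1

Coefficients: [4, 4, 3, 6]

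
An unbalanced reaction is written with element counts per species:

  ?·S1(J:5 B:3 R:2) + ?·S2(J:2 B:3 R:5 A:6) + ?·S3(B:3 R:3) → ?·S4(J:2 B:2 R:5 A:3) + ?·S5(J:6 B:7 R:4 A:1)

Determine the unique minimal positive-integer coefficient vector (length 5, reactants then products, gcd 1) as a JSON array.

Coefficients: [4, 2, 3, 3, 3]

J: 4·5+2·2+3·0 = 24 | 3·2+3·6 = 24
B: 4·3+2·3+3·3 = 27 | 3·2+3·7 = 27
R: 4·2+2·5+3·3 = 27 | 3·5+3·4 = 27
A: 4·0+2·6+3·0 = 12 | 3·3+3·1 = 12
gcd(4,2,3,3,3) = 1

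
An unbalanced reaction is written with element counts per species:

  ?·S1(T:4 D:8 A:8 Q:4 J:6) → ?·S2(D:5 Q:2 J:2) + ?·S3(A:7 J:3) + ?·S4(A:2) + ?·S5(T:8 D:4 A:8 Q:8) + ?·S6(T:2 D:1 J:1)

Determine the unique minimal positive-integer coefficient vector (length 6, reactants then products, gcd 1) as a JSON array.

Coefficients: [5, 6, 4, 2, 1, 6]

T: 5·4 = 20 | 6·0+4·0+2·0+1·8+6·2 = 20
D: 5·8 = 40 | 6·5+4·0+2·0+1·4+6·1 = 40
A: 5·8 = 40 | 6·0+4·7+2·2+1·8+6·0 = 40
Q: 5·4 = 20 | 6·2+4·0+2·0+1·8+6·0 = 20
J: 5·6 = 30 | 6·2+4·3+2·0+1·0+6·1 = 30
gcd(5,6,4,2,1,6) = 1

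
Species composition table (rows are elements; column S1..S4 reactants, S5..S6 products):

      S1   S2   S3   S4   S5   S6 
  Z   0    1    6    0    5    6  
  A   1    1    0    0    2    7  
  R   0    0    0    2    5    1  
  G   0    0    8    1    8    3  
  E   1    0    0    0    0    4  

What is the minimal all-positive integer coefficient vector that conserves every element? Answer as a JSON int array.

Z: 4·0+5·1+1·6+3·0 = 11 | 1·5+1·6 = 11
A: 4·1+5·1+1·0+3·0 = 9 | 1·2+1·7 = 9
R: 4·0+5·0+1·0+3·2 = 6 | 1·5+1·1 = 6
G: 4·0+5·0+1·8+3·1 = 11 | 1·8+1·3 = 11
E: 4·1+5·0+1·0+3·0 = 4 | 1·0+1·4 = 4
gcd(4,5,1,3,1,1) = 1

Coefficients: [4, 5, 1, 3, 1, 1]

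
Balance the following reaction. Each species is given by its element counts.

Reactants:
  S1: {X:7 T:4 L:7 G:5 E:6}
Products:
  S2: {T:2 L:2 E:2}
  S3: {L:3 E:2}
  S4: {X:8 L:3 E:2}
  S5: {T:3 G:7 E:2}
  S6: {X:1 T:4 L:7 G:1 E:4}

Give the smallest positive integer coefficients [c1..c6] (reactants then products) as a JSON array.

Coefficients: [6, 2, 3, 5, 4, 2]

X: 6·7 = 42 | 2·0+3·0+5·8+4·0+2·1 = 42
T: 6·4 = 24 | 2·2+3·0+5·0+4·3+2·4 = 24
L: 6·7 = 42 | 2·2+3·3+5·3+4·0+2·7 = 42
G: 6·5 = 30 | 2·0+3·0+5·0+4·7+2·1 = 30
E: 6·6 = 36 | 2·2+3·2+5·2+4·2+2·4 = 36
gcd(6,2,3,5,4,2) = 1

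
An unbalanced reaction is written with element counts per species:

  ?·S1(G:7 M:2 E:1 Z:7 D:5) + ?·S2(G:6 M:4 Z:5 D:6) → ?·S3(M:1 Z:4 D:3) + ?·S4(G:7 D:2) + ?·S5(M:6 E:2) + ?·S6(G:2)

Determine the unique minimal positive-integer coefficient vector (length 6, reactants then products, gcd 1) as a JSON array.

Coefficients: [2, 2, 6, 2, 1, 6]

G: 2·7+2·6 = 26 | 6·0+2·7+1·0+6·2 = 26
M: 2·2+2·4 = 12 | 6·1+2·0+1·6+6·0 = 12
E: 2·1+2·0 = 2 | 6·0+2·0+1·2+6·0 = 2
Z: 2·7+2·5 = 24 | 6·4+2·0+1·0+6·0 = 24
D: 2·5+2·6 = 22 | 6·3+2·2+1·0+6·0 = 22
gcd(2,2,6,2,1,6) = 1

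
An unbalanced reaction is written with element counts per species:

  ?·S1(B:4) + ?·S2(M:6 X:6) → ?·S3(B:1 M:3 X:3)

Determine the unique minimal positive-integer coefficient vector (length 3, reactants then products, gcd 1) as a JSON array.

Coefficients: [1, 2, 4]

B: 1·4+2·0 = 4 | 4·1 = 4
M: 1·0+2·6 = 12 | 4·3 = 12
X: 1·0+2·6 = 12 | 4·3 = 12
gcd(1,2,4) = 1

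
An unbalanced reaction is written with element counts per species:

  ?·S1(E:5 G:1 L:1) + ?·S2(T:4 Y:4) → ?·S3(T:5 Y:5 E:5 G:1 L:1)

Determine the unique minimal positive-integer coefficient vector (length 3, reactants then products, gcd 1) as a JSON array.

T: 4·0+5·4 = 20 | 4·5 = 20
Y: 4·0+5·4 = 20 | 4·5 = 20
E: 4·5+5·0 = 20 | 4·5 = 20
G: 4·1+5·0 = 4 | 4·1 = 4
L: 4·1+5·0 = 4 | 4·1 = 4
gcd(4,5,4) = 1

Coefficients: [4, 5, 4]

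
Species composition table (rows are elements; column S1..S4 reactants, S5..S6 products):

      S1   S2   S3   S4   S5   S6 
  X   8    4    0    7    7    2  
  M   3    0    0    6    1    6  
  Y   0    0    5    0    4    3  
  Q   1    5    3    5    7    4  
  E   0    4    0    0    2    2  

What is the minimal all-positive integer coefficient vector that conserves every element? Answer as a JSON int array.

X: 1·8+2·4+3·0+1·7 = 23 | 3·7+1·2 = 23
M: 1·3+2·0+3·0+1·6 = 9 | 3·1+1·6 = 9
Y: 1·0+2·0+3·5+1·0 = 15 | 3·4+1·3 = 15
Q: 1·1+2·5+3·3+1·5 = 25 | 3·7+1·4 = 25
E: 1·0+2·4+3·0+1·0 = 8 | 3·2+1·2 = 8
gcd(1,2,3,1,3,1) = 1

Coefficients: [1, 2, 3, 1, 3, 1]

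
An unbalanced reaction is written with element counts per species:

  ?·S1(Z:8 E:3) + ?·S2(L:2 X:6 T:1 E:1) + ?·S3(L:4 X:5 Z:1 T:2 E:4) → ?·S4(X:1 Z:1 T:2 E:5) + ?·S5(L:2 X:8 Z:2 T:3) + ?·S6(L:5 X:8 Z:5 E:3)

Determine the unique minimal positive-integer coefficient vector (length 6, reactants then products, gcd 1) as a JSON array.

L: 3·0+6·2+3·4 = 24 | 3·0+2·2+4·5 = 24
X: 3·0+6·6+3·5 = 51 | 3·1+2·8+4·8 = 51
Z: 3·8+6·0+3·1 = 27 | 3·1+2·2+4·5 = 27
T: 3·0+6·1+3·2 = 12 | 3·2+2·3+4·0 = 12
E: 3·3+6·1+3·4 = 27 | 3·5+2·0+4·3 = 27
gcd(3,6,3,3,2,4) = 1

Coefficients: [3, 6, 3, 3, 2, 4]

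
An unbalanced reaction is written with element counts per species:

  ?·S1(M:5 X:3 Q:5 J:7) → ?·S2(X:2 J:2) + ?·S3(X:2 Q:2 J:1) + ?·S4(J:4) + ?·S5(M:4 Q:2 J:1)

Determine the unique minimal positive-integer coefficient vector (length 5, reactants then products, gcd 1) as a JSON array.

Coefficients: [4, 1, 5, 4, 5]

M: 4·5 = 20 | 1·0+5·0+4·0+5·4 = 20
X: 4·3 = 12 | 1·2+5·2+4·0+5·0 = 12
Q: 4·5 = 20 | 1·0+5·2+4·0+5·2 = 20
J: 4·7 = 28 | 1·2+5·1+4·4+5·1 = 28
gcd(4,1,5,4,5) = 1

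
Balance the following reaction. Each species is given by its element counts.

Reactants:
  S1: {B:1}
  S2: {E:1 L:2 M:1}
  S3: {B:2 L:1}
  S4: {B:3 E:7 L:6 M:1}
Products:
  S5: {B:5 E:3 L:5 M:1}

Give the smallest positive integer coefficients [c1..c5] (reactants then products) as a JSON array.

B: 2·1+2·0+5·2+1·3 = 15 | 3·5 = 15
E: 2·0+2·1+5·0+1·7 = 9 | 3·3 = 9
L: 2·0+2·2+5·1+1·6 = 15 | 3·5 = 15
M: 2·0+2·1+5·0+1·1 = 3 | 3·1 = 3
gcd(2,2,5,1,3) = 1

Coefficients: [2, 2, 5, 1, 3]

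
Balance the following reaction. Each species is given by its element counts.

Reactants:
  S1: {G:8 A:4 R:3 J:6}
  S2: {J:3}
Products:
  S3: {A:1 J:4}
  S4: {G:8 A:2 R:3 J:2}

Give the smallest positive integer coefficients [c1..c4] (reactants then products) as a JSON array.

G: 3·8+4·0 = 24 | 6·0+3·8 = 24
A: 3·4+4·0 = 12 | 6·1+3·2 = 12
R: 3·3+4·0 = 9 | 6·0+3·3 = 9
J: 3·6+4·3 = 30 | 6·4+3·2 = 30
gcd(3,4,6,3) = 1

Coefficients: [3, 4, 6, 3]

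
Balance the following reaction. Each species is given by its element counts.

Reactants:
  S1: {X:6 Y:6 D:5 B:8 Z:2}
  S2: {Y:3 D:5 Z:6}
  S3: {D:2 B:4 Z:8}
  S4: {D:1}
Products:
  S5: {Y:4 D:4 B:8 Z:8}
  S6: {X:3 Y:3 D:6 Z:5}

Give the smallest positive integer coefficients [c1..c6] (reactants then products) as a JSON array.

X: 2·6+4·0+2·0+2·0 = 12 | 3·0+4·3 = 12
Y: 2·6+4·3+2·0+2·0 = 24 | 3·4+4·3 = 24
D: 2·5+4·5+2·2+2·1 = 36 | 3·4+4·6 = 36
B: 2·8+4·0+2·4+2·0 = 24 | 3·8+4·0 = 24
Z: 2·2+4·6+2·8+2·0 = 44 | 3·8+4·5 = 44
gcd(2,4,2,2,3,4) = 1

Coefficients: [2, 4, 2, 2, 3, 4]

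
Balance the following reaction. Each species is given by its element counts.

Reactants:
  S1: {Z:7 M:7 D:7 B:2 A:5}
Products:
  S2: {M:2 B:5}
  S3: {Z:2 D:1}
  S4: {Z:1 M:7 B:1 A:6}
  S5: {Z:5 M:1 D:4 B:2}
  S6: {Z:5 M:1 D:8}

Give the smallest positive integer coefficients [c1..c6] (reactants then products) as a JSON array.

Z: 6·7 = 42 | 1·0+6·2+5·1+1·5+4·5 = 42
M: 6·7 = 42 | 1·2+6·0+5·7+1·1+4·1 = 42
D: 6·7 = 42 | 1·0+6·1+5·0+1·4+4·8 = 42
B: 6·2 = 12 | 1·5+6·0+5·1+1·2+4·0 = 12
A: 6·5 = 30 | 1·0+6·0+5·6+1·0+4·0 = 30
gcd(6,1,6,5,1,4) = 1

Coefficients: [6, 1, 6, 5, 1, 4]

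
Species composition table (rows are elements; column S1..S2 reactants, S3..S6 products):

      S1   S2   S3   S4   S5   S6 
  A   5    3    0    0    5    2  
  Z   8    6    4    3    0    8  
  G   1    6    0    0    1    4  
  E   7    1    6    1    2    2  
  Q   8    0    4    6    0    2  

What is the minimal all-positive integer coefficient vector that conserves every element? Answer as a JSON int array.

A: 6·5+4·3 = 42 | 3·0+4·0+6·5+6·2 = 42
Z: 6·8+4·6 = 72 | 3·4+4·3+6·0+6·8 = 72
G: 6·1+4·6 = 30 | 3·0+4·0+6·1+6·4 = 30
E: 6·7+4·1 = 46 | 3·6+4·1+6·2+6·2 = 46
Q: 6·8+4·0 = 48 | 3·4+4·6+6·0+6·2 = 48
gcd(6,4,3,4,6,6) = 1

Coefficients: [6, 4, 3, 4, 6, 6]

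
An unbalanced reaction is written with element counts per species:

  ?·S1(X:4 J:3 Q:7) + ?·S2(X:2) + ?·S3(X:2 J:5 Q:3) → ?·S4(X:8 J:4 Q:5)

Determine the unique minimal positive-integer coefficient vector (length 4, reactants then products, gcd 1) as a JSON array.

Coefficients: [1, 5, 1, 2]

X: 1·4+5·2+1·2 = 16 | 2·8 = 16
J: 1·3+5·0+1·5 = 8 | 2·4 = 8
Q: 1·7+5·0+1·3 = 10 | 2·5 = 10
gcd(1,5,1,2) = 1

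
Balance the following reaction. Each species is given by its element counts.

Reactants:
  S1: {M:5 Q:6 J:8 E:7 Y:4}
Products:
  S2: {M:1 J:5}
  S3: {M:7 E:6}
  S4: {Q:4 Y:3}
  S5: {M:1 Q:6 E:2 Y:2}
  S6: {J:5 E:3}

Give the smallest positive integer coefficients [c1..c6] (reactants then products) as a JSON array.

Coefficients: [5, 3, 3, 6, 1, 5]

M: 5·5 = 25 | 3·1+3·7+6·0+1·1+5·0 = 25
Q: 5·6 = 30 | 3·0+3·0+6·4+1·6+5·0 = 30
J: 5·8 = 40 | 3·5+3·0+6·0+1·0+5·5 = 40
E: 5·7 = 35 | 3·0+3·6+6·0+1·2+5·3 = 35
Y: 5·4 = 20 | 3·0+3·0+6·3+1·2+5·0 = 20
gcd(5,3,3,6,1,5) = 1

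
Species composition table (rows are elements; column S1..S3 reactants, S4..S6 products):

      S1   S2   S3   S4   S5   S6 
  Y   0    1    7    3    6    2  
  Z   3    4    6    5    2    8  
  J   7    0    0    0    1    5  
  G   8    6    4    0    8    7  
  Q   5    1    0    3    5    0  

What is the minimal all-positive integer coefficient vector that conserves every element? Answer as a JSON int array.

Y: 5·0+3·1+6·7 = 45 | 1·3+5·6+6·2 = 45
Z: 5·3+3·4+6·6 = 63 | 1·5+5·2+6·8 = 63
J: 5·7+3·0+6·0 = 35 | 1·0+5·1+6·5 = 35
G: 5·8+3·6+6·4 = 82 | 1·0+5·8+6·7 = 82
Q: 5·5+3·1+6·0 = 28 | 1·3+5·5+6·0 = 28
gcd(5,3,6,1,5,6) = 1

Coefficients: [5, 3, 6, 1, 5, 6]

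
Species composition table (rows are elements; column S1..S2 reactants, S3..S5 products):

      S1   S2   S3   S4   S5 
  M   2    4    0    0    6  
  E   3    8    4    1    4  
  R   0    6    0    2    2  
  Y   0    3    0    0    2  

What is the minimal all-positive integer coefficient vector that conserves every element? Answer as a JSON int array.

Coefficients: [5, 2, 4, 3, 3]

M: 5·2+2·4 = 18 | 4·0+3·0+3·6 = 18
E: 5·3+2·8 = 31 | 4·4+3·1+3·4 = 31
R: 5·0+2·6 = 12 | 4·0+3·2+3·2 = 12
Y: 5·0+2·3 = 6 | 4·0+3·0+3·2 = 6
gcd(5,2,4,3,3) = 1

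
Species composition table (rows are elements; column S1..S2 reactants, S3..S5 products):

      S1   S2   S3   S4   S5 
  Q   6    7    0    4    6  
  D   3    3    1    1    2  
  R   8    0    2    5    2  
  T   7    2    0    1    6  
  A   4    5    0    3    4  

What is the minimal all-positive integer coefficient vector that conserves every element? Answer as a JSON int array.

Q: 4·6+2·7 = 38 | 6·0+2·4+5·6 = 38
D: 4·3+2·3 = 18 | 6·1+2·1+5·2 = 18
R: 4·8+2·0 = 32 | 6·2+2·5+5·2 = 32
T: 4·7+2·2 = 32 | 6·0+2·1+5·6 = 32
A: 4·4+2·5 = 26 | 6·0+2·3+5·4 = 26
gcd(4,2,6,2,5) = 1

Coefficients: [4, 2, 6, 2, 5]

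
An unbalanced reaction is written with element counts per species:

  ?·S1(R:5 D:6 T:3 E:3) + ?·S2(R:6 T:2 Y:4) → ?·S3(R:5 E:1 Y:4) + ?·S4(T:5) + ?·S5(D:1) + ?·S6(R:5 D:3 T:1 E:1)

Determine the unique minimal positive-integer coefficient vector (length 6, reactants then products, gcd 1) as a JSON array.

R: 3·5+5·6 = 45 | 5·5+3·0+6·0+4·5 = 45
D: 3·6+5·0 = 18 | 5·0+3·0+6·1+4·3 = 18
T: 3·3+5·2 = 19 | 5·0+3·5+6·0+4·1 = 19
E: 3·3+5·0 = 9 | 5·1+3·0+6·0+4·1 = 9
Y: 3·0+5·4 = 20 | 5·4+3·0+6·0+4·0 = 20
gcd(3,5,5,3,6,4) = 1

Coefficients: [3, 5, 5, 3, 6, 4]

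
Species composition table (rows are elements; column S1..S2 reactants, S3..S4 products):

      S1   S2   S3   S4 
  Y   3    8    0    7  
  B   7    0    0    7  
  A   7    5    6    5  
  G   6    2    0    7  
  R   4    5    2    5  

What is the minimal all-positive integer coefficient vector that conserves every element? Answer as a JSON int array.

Coefficients: [4, 2, 3, 4]

Y: 4·3+2·8 = 28 | 3·0+4·7 = 28
B: 4·7+2·0 = 28 | 3·0+4·7 = 28
A: 4·7+2·5 = 38 | 3·6+4·5 = 38
G: 4·6+2·2 = 28 | 3·0+4·7 = 28
R: 4·4+2·5 = 26 | 3·2+4·5 = 26
gcd(4,2,3,4) = 1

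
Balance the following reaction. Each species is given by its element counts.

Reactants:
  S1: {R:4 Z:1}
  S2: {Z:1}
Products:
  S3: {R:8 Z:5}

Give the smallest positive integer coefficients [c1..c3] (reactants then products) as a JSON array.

Coefficients: [2, 3, 1]

R: 2·4+3·0 = 8 | 1·8 = 8
Z: 2·1+3·1 = 5 | 1·5 = 5
gcd(2,3,1) = 1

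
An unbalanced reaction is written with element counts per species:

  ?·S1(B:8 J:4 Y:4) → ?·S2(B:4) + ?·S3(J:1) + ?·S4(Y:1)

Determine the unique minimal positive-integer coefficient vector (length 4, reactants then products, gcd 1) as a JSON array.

Coefficients: [1, 2, 4, 4]

B: 1·8 = 8 | 2·4+4·0+4·0 = 8
J: 1·4 = 4 | 2·0+4·1+4·0 = 4
Y: 1·4 = 4 | 2·0+4·0+4·1 = 4
gcd(1,2,4,4) = 1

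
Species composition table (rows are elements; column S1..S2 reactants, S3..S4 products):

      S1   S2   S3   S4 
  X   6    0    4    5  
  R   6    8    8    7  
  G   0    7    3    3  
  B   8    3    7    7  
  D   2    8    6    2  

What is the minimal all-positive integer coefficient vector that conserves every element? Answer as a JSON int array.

Coefficients: [5, 3, 5, 2]

X: 5·6+3·0 = 30 | 5·4+2·5 = 30
R: 5·6+3·8 = 54 | 5·8+2·7 = 54
G: 5·0+3·7 = 21 | 5·3+2·3 = 21
B: 5·8+3·3 = 49 | 5·7+2·7 = 49
D: 5·2+3·8 = 34 | 5·6+2·2 = 34
gcd(5,3,5,2) = 1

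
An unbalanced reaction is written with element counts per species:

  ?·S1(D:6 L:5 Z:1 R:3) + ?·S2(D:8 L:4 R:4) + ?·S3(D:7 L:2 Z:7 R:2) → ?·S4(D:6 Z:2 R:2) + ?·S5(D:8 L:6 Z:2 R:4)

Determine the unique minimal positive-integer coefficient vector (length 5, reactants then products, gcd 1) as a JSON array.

D: 2·6+4·8+2·7 = 58 | 3·6+5·8 = 58
L: 2·5+4·4+2·2 = 30 | 3·0+5·6 = 30
Z: 2·1+4·0+2·7 = 16 | 3·2+5·2 = 16
R: 2·3+4·4+2·2 = 26 | 3·2+5·4 = 26
gcd(2,4,2,3,5) = 1

Coefficients: [2, 4, 2, 3, 5]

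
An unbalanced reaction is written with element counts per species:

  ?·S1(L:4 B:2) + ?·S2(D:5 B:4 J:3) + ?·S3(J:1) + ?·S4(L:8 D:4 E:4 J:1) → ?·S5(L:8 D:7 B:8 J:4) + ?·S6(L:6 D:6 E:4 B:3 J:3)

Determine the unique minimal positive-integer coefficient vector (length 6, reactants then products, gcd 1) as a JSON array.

L: 5·4+5·0+1·0+2·8 = 36 | 3·8+2·6 = 36
D: 5·0+5·5+1·0+2·4 = 33 | 3·7+2·6 = 33
E: 5·0+5·0+1·0+2·4 = 8 | 3·0+2·4 = 8
B: 5·2+5·4+1·0+2·0 = 30 | 3·8+2·3 = 30
J: 5·0+5·3+1·1+2·1 = 18 | 3·4+2·3 = 18
gcd(5,5,1,2,3,2) = 1

Coefficients: [5, 5, 1, 2, 3, 2]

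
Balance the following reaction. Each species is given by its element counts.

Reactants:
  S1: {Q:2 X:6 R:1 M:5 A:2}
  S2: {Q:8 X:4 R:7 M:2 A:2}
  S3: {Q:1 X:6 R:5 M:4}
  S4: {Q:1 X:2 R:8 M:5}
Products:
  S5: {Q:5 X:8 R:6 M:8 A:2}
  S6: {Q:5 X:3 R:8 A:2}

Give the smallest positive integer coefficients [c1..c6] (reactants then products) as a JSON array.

Q: 4·2+3·8+1·1+2·1 = 35 | 5·5+2·5 = 35
X: 4·6+3·4+1·6+2·2 = 46 | 5·8+2·3 = 46
R: 4·1+3·7+1·5+2·8 = 46 | 5·6+2·8 = 46
M: 4·5+3·2+1·4+2·5 = 40 | 5·8+2·0 = 40
A: 4·2+3·2+1·0+2·0 = 14 | 5·2+2·2 = 14
gcd(4,3,1,2,5,2) = 1

Coefficients: [4, 3, 1, 2, 5, 2]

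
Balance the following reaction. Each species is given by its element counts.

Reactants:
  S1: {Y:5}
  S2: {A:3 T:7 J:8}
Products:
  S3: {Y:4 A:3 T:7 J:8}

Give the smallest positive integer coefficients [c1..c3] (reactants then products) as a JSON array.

Coefficients: [4, 5, 5]

Y: 4·5+5·0 = 20 | 5·4 = 20
A: 4·0+5·3 = 15 | 5·3 = 15
T: 4·0+5·7 = 35 | 5·7 = 35
J: 4·0+5·8 = 40 | 5·8 = 40
gcd(4,5,5) = 1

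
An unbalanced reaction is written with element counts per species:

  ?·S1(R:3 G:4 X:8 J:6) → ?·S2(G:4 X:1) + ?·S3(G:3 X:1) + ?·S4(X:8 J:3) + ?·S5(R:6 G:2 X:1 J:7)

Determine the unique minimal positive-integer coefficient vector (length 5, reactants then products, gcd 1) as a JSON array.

Coefficients: [6, 3, 2, 5, 3]

R: 6·3 = 18 | 3·0+2·0+5·0+3·6 = 18
G: 6·4 = 24 | 3·4+2·3+5·0+3·2 = 24
X: 6·8 = 48 | 3·1+2·1+5·8+3·1 = 48
J: 6·6 = 36 | 3·0+2·0+5·3+3·7 = 36
gcd(6,3,2,5,3) = 1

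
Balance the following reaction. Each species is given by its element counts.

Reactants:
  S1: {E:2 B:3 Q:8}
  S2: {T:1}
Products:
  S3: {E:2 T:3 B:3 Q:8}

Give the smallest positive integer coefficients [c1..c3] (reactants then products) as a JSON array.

Coefficients: [1, 3, 1]

E: 1·2+3·0 = 2 | 1·2 = 2
T: 1·0+3·1 = 3 | 1·3 = 3
B: 1·3+3·0 = 3 | 1·3 = 3
Q: 1·8+3·0 = 8 | 1·8 = 8
gcd(1,3,1) = 1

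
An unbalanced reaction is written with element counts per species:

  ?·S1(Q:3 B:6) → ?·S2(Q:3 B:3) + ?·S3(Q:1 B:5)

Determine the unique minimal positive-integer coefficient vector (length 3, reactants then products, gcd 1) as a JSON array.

Q: 4·3 = 12 | 3·3+3·1 = 12
B: 4·6 = 24 | 3·3+3·5 = 24
gcd(4,3,3) = 1

Coefficients: [4, 3, 3]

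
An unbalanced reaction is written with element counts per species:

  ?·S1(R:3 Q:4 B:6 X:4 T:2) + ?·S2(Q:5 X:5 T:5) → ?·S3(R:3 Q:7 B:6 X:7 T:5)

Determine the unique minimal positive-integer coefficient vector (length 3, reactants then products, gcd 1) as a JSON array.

R: 5·3+3·0 = 15 | 5·3 = 15
Q: 5·4+3·5 = 35 | 5·7 = 35
B: 5·6+3·0 = 30 | 5·6 = 30
X: 5·4+3·5 = 35 | 5·7 = 35
T: 5·2+3·5 = 25 | 5·5 = 25
gcd(5,3,5) = 1

Coefficients: [5, 3, 5]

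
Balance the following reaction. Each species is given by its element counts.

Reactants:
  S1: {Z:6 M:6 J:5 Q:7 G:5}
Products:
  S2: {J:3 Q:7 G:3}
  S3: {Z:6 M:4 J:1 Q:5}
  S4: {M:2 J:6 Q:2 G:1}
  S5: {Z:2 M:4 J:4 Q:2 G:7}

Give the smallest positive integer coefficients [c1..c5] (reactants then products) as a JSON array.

Coefficients: [5, 1, 4, 1, 3]

Z: 5·6 = 30 | 1·0+4·6+1·0+3·2 = 30
M: 5·6 = 30 | 1·0+4·4+1·2+3·4 = 30
J: 5·5 = 25 | 1·3+4·1+1·6+3·4 = 25
Q: 5·7 = 35 | 1·7+4·5+1·2+3·2 = 35
G: 5·5 = 25 | 1·3+4·0+1·1+3·7 = 25
gcd(5,1,4,1,3) = 1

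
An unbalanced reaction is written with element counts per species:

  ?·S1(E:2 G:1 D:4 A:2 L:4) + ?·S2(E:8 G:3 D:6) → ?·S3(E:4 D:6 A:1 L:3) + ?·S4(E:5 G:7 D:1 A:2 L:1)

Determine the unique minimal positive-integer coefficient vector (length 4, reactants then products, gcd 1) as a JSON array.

E: 5·2+3·8 = 34 | 6·4+2·5 = 34
G: 5·1+3·3 = 14 | 6·0+2·7 = 14
D: 5·4+3·6 = 38 | 6·6+2·1 = 38
A: 5·2+3·0 = 10 | 6·1+2·2 = 10
L: 5·4+3·0 = 20 | 6·3+2·1 = 20
gcd(5,3,6,2) = 1

Coefficients: [5, 3, 6, 2]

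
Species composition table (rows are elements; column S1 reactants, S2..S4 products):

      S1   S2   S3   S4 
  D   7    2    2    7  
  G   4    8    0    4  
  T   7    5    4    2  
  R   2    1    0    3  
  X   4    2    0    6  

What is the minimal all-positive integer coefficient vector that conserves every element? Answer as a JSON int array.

Coefficients: [5, 1, 6, 3]

D: 5·7 = 35 | 1·2+6·2+3·7 = 35
G: 5·4 = 20 | 1·8+6·0+3·4 = 20
T: 5·7 = 35 | 1·5+6·4+3·2 = 35
R: 5·2 = 10 | 1·1+6·0+3·3 = 10
X: 5·4 = 20 | 1·2+6·0+3·6 = 20
gcd(5,1,6,3) = 1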